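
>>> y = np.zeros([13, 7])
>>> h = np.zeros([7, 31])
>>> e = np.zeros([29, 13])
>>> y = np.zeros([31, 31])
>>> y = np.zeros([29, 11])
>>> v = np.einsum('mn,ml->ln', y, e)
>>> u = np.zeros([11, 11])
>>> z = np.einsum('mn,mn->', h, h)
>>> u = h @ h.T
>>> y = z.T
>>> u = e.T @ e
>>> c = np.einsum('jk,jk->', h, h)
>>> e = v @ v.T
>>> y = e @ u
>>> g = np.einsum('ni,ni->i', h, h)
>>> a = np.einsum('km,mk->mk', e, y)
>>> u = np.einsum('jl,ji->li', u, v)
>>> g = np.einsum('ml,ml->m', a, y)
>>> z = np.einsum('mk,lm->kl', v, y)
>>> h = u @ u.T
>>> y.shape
(13, 13)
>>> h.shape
(13, 13)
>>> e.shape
(13, 13)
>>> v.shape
(13, 11)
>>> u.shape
(13, 11)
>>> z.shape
(11, 13)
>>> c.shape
()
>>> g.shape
(13,)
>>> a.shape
(13, 13)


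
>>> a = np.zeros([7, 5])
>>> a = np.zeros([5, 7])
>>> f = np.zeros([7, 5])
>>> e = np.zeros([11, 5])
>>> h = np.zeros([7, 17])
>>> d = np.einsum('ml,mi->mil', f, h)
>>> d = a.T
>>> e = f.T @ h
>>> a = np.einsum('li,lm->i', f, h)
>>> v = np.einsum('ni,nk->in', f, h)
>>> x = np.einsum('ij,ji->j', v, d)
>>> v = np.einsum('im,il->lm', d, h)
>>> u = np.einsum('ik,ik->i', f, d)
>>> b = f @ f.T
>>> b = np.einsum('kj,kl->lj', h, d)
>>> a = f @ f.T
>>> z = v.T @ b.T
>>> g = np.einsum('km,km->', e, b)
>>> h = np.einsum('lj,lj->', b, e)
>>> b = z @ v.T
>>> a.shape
(7, 7)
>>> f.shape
(7, 5)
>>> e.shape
(5, 17)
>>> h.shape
()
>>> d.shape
(7, 5)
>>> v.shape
(17, 5)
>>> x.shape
(7,)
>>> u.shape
(7,)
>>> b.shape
(5, 17)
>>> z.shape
(5, 5)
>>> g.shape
()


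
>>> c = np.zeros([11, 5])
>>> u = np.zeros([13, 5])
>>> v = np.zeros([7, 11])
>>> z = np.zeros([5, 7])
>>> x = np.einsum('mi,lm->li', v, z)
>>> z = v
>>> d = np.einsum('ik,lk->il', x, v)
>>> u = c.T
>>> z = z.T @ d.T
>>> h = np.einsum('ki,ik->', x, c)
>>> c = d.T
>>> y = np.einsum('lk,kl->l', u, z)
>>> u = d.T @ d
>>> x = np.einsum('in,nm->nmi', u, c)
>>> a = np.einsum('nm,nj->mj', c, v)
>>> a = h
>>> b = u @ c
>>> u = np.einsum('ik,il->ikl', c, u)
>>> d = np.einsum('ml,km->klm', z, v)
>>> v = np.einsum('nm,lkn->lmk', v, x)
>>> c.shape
(7, 5)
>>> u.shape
(7, 5, 7)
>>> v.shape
(7, 11, 5)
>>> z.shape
(11, 5)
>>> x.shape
(7, 5, 7)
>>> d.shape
(7, 5, 11)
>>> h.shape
()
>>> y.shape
(5,)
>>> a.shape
()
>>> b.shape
(7, 5)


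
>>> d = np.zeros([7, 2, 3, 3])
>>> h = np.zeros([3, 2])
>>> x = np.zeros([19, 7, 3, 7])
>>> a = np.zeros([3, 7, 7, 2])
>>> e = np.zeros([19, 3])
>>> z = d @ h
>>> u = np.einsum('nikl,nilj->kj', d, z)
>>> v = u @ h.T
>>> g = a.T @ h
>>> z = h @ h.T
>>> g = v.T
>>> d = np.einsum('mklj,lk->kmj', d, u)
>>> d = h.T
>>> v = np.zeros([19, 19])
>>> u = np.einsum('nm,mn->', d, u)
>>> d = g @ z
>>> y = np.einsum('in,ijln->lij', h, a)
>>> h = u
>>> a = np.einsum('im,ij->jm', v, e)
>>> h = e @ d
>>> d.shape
(3, 3)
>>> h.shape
(19, 3)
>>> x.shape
(19, 7, 3, 7)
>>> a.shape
(3, 19)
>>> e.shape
(19, 3)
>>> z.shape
(3, 3)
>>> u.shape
()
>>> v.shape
(19, 19)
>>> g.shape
(3, 3)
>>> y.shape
(7, 3, 7)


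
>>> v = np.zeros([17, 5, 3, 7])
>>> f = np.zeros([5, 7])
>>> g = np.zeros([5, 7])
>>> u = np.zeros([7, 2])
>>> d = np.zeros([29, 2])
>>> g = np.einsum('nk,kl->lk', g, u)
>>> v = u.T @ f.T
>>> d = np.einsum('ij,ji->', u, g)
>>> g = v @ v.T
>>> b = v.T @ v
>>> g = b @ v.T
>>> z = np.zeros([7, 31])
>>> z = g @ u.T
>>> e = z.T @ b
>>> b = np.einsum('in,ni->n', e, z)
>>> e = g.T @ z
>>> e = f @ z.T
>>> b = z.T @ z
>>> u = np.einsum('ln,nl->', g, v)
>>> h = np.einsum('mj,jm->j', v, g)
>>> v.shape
(2, 5)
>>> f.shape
(5, 7)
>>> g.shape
(5, 2)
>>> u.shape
()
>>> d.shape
()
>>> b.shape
(7, 7)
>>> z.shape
(5, 7)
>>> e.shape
(5, 5)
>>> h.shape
(5,)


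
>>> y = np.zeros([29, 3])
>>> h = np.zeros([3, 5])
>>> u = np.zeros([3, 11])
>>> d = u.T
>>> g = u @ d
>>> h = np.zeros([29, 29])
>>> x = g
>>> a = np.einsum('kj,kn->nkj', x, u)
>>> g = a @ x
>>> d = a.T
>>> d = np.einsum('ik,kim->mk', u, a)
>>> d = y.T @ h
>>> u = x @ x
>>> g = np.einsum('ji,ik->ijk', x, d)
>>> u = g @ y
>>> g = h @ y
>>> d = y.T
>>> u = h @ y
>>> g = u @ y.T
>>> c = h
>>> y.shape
(29, 3)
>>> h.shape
(29, 29)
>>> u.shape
(29, 3)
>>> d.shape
(3, 29)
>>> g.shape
(29, 29)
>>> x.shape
(3, 3)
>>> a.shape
(11, 3, 3)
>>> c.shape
(29, 29)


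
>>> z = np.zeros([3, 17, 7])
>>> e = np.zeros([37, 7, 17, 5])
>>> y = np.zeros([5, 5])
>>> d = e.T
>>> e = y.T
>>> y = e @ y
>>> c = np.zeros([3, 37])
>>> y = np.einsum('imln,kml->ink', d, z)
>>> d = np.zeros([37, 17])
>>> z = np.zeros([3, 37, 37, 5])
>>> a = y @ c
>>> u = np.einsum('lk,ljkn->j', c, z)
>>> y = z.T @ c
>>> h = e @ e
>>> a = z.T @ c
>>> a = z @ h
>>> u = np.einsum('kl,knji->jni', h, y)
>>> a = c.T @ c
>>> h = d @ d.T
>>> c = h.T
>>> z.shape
(3, 37, 37, 5)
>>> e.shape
(5, 5)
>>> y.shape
(5, 37, 37, 37)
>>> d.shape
(37, 17)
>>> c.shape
(37, 37)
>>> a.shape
(37, 37)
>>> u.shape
(37, 37, 37)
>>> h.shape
(37, 37)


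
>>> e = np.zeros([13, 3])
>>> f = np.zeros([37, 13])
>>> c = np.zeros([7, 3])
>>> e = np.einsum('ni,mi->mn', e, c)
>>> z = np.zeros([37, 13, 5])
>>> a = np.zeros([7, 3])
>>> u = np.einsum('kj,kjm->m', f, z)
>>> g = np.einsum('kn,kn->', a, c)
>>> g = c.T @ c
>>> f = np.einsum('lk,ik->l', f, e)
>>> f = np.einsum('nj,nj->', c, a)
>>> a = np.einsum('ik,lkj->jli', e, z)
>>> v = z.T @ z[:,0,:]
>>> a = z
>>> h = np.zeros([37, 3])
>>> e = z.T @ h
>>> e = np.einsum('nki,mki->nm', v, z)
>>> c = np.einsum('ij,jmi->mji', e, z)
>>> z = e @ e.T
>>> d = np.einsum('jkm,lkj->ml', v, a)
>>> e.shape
(5, 37)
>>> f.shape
()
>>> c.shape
(13, 37, 5)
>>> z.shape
(5, 5)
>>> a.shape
(37, 13, 5)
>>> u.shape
(5,)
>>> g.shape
(3, 3)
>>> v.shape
(5, 13, 5)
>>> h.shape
(37, 3)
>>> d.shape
(5, 37)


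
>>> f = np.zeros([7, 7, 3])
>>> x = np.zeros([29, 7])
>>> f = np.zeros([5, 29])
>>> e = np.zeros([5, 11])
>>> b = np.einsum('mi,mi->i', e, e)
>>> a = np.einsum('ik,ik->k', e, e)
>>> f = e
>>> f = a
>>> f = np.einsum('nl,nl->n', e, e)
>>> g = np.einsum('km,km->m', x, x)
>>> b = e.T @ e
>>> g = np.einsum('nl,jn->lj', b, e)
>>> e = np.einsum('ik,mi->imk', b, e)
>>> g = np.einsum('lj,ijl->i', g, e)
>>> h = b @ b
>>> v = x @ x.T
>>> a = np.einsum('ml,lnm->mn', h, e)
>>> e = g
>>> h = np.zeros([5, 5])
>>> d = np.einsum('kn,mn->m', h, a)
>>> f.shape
(5,)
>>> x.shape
(29, 7)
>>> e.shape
(11,)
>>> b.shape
(11, 11)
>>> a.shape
(11, 5)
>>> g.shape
(11,)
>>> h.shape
(5, 5)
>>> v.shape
(29, 29)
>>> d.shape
(11,)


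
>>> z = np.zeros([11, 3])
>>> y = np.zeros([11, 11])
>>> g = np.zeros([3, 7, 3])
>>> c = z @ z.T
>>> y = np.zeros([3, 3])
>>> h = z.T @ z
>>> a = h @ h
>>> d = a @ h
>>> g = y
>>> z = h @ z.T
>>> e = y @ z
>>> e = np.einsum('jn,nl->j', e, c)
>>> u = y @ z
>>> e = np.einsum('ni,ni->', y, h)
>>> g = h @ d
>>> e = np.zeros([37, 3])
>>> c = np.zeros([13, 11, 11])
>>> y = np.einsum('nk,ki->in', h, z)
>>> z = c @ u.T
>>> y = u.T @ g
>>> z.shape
(13, 11, 3)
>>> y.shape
(11, 3)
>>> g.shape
(3, 3)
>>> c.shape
(13, 11, 11)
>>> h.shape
(3, 3)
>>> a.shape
(3, 3)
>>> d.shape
(3, 3)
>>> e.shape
(37, 3)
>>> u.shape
(3, 11)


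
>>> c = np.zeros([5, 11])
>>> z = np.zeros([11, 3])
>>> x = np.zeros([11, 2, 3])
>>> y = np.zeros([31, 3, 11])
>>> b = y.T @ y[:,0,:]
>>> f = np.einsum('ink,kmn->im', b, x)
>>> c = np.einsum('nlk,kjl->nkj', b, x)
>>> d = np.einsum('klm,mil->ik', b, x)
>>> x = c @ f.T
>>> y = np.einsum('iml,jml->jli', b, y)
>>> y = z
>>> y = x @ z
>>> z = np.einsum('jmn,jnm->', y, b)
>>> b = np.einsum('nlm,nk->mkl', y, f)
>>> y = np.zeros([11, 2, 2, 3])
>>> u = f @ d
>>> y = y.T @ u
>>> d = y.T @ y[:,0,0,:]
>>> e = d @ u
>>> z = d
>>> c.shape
(11, 11, 2)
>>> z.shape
(11, 2, 2, 11)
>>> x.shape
(11, 11, 11)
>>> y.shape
(3, 2, 2, 11)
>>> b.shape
(3, 2, 11)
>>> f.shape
(11, 2)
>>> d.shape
(11, 2, 2, 11)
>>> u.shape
(11, 11)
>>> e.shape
(11, 2, 2, 11)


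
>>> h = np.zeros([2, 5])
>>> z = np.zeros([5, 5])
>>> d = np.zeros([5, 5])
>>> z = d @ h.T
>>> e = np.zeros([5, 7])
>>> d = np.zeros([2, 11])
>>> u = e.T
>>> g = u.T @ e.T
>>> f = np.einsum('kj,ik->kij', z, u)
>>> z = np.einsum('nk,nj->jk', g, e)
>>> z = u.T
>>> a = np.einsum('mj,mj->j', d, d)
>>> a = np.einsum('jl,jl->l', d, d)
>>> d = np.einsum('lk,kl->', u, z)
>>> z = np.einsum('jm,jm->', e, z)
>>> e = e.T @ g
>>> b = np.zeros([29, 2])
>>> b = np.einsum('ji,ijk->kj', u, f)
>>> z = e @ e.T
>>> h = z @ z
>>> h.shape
(7, 7)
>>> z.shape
(7, 7)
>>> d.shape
()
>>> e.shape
(7, 5)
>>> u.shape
(7, 5)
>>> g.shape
(5, 5)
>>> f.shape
(5, 7, 2)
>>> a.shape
(11,)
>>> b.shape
(2, 7)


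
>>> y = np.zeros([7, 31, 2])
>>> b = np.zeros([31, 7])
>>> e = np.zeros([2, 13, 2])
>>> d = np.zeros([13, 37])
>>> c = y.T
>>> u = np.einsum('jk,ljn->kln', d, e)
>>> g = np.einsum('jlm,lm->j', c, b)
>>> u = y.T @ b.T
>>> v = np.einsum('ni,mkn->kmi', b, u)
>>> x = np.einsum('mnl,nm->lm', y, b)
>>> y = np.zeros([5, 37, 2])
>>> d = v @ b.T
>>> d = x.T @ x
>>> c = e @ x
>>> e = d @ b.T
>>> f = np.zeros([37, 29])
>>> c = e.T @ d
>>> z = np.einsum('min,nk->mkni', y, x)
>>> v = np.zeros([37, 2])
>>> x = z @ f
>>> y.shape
(5, 37, 2)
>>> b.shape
(31, 7)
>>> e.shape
(7, 31)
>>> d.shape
(7, 7)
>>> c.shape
(31, 7)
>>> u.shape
(2, 31, 31)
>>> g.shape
(2,)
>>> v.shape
(37, 2)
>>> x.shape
(5, 7, 2, 29)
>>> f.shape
(37, 29)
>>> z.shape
(5, 7, 2, 37)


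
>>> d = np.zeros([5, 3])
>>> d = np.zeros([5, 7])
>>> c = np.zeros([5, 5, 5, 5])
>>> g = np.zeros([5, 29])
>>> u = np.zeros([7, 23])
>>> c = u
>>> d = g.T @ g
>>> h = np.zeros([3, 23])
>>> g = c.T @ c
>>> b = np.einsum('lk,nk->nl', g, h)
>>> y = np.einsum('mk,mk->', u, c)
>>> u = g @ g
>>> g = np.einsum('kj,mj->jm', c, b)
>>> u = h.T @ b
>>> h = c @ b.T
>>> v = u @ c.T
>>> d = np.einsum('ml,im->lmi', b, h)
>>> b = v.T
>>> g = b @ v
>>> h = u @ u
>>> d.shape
(23, 3, 7)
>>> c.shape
(7, 23)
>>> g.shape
(7, 7)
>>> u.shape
(23, 23)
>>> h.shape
(23, 23)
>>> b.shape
(7, 23)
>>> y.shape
()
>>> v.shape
(23, 7)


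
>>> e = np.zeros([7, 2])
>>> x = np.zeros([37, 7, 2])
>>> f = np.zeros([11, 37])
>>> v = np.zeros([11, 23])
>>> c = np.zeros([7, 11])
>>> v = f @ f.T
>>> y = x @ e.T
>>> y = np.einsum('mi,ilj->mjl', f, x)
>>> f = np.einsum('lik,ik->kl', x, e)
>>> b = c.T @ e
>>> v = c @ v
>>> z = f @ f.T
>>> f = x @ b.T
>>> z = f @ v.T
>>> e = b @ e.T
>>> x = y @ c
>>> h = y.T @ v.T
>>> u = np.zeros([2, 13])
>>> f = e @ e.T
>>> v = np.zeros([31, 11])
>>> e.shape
(11, 7)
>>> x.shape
(11, 2, 11)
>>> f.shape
(11, 11)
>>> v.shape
(31, 11)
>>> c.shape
(7, 11)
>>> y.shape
(11, 2, 7)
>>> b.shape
(11, 2)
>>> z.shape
(37, 7, 7)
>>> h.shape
(7, 2, 7)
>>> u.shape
(2, 13)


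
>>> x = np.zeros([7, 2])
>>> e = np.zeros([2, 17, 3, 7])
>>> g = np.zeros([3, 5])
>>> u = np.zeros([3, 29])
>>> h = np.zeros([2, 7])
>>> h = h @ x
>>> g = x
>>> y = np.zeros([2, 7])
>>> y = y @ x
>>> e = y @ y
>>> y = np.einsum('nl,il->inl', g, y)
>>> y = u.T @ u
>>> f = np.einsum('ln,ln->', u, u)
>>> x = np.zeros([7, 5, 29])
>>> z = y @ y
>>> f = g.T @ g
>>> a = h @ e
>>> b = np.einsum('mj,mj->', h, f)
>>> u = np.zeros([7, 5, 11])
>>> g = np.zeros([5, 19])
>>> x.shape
(7, 5, 29)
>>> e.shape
(2, 2)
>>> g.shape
(5, 19)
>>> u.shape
(7, 5, 11)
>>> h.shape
(2, 2)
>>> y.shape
(29, 29)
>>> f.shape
(2, 2)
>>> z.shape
(29, 29)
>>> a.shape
(2, 2)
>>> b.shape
()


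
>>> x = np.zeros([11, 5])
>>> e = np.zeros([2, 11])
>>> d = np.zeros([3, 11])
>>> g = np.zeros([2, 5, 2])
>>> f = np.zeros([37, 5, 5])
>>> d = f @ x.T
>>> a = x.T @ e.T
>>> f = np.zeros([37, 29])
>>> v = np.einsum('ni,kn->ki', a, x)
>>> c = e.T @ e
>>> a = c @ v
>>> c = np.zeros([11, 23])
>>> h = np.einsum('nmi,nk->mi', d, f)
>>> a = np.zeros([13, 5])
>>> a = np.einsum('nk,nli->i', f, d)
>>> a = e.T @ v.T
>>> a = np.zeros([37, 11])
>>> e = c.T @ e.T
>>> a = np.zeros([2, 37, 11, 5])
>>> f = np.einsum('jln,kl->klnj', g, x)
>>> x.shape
(11, 5)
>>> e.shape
(23, 2)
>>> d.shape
(37, 5, 11)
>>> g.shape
(2, 5, 2)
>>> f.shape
(11, 5, 2, 2)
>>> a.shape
(2, 37, 11, 5)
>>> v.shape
(11, 2)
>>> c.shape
(11, 23)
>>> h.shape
(5, 11)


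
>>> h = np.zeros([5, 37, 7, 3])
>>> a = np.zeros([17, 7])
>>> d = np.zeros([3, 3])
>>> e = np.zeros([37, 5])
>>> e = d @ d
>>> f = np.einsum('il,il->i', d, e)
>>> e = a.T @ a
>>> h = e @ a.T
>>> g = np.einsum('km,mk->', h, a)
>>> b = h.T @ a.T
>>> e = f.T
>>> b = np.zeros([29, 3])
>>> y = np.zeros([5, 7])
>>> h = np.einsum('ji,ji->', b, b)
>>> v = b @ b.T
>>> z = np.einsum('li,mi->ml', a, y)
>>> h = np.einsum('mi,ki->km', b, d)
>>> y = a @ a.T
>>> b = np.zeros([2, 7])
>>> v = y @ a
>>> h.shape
(3, 29)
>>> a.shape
(17, 7)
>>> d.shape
(3, 3)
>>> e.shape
(3,)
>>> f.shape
(3,)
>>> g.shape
()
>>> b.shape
(2, 7)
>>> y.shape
(17, 17)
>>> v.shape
(17, 7)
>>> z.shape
(5, 17)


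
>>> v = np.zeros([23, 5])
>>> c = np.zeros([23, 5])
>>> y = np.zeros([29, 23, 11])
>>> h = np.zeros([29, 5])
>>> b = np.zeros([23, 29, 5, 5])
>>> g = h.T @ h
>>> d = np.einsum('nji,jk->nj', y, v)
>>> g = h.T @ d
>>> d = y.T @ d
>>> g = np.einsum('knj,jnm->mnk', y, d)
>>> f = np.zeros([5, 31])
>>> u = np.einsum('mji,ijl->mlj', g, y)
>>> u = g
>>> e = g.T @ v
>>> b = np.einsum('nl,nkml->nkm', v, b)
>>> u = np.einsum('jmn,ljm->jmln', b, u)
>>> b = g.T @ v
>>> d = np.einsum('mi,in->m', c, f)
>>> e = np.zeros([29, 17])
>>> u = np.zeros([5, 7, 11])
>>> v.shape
(23, 5)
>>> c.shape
(23, 5)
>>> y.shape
(29, 23, 11)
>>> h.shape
(29, 5)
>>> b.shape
(29, 23, 5)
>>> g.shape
(23, 23, 29)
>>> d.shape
(23,)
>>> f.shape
(5, 31)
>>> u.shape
(5, 7, 11)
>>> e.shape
(29, 17)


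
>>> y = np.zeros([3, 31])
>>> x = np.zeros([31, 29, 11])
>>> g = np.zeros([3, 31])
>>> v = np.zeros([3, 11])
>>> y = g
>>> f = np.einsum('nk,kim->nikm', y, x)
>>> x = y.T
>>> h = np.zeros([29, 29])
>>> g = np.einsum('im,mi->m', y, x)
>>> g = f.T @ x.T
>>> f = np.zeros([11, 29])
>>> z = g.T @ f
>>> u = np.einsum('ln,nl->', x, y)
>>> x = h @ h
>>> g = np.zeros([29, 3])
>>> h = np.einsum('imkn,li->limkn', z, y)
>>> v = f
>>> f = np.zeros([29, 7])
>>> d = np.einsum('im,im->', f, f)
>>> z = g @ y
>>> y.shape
(3, 31)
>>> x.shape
(29, 29)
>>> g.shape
(29, 3)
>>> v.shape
(11, 29)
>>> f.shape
(29, 7)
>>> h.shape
(3, 31, 29, 31, 29)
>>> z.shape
(29, 31)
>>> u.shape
()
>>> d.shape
()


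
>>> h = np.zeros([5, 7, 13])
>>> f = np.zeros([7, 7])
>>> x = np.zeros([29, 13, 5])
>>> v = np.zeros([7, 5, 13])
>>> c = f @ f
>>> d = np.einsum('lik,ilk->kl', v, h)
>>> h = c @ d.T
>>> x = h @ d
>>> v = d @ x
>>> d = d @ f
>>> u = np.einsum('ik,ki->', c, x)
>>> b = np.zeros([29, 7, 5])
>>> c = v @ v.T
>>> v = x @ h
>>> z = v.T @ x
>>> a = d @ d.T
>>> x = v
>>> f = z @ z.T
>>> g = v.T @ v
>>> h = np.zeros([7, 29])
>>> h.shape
(7, 29)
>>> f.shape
(13, 13)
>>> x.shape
(7, 13)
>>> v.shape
(7, 13)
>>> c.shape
(13, 13)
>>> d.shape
(13, 7)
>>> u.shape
()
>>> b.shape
(29, 7, 5)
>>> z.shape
(13, 7)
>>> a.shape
(13, 13)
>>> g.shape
(13, 13)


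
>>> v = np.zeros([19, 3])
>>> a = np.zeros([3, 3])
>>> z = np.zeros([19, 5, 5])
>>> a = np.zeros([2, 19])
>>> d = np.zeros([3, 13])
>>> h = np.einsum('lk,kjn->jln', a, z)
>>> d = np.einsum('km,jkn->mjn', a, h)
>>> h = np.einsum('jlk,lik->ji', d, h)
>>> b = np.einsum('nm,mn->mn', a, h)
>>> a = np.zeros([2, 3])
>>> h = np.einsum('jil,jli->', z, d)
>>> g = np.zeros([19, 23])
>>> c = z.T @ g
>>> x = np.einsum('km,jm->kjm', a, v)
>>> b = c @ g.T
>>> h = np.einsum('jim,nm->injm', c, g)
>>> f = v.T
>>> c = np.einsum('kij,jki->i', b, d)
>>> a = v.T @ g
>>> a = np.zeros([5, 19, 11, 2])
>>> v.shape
(19, 3)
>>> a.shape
(5, 19, 11, 2)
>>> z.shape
(19, 5, 5)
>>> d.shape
(19, 5, 5)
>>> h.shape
(5, 19, 5, 23)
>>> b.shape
(5, 5, 19)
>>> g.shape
(19, 23)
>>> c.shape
(5,)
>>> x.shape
(2, 19, 3)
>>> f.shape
(3, 19)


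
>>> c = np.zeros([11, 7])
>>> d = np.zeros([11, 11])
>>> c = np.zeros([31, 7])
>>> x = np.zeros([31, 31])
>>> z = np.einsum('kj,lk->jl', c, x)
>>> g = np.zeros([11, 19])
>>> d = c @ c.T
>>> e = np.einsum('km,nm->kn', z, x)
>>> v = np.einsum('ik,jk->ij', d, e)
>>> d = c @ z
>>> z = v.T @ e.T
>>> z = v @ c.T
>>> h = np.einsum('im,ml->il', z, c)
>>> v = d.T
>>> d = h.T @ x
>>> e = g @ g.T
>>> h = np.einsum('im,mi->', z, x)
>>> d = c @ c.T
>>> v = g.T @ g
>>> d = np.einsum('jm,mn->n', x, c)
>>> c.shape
(31, 7)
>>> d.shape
(7,)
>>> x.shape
(31, 31)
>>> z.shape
(31, 31)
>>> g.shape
(11, 19)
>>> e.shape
(11, 11)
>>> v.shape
(19, 19)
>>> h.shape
()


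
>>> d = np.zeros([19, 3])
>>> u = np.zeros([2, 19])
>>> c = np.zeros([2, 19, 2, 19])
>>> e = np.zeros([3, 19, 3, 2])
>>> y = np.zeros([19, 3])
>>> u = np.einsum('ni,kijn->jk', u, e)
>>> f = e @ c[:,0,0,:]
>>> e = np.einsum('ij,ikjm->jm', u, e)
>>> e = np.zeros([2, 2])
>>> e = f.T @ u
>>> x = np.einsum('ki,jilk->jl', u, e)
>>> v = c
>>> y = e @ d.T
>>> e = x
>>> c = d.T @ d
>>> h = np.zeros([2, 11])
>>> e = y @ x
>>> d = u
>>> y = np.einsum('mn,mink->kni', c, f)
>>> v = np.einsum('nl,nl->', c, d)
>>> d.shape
(3, 3)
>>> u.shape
(3, 3)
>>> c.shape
(3, 3)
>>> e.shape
(19, 3, 19, 19)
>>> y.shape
(19, 3, 19)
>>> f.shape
(3, 19, 3, 19)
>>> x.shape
(19, 19)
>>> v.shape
()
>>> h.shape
(2, 11)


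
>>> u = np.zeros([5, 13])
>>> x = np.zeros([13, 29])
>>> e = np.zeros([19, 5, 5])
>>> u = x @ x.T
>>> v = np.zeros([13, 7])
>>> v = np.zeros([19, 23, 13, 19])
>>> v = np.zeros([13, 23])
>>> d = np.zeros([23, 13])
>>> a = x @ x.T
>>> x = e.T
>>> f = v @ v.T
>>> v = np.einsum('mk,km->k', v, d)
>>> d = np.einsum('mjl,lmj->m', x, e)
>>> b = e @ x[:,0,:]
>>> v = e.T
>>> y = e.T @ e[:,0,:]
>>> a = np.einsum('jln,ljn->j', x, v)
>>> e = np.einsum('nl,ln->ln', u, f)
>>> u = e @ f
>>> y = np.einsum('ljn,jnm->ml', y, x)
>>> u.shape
(13, 13)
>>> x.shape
(5, 5, 19)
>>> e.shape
(13, 13)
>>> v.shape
(5, 5, 19)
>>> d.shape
(5,)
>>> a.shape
(5,)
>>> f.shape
(13, 13)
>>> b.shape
(19, 5, 19)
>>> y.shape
(19, 5)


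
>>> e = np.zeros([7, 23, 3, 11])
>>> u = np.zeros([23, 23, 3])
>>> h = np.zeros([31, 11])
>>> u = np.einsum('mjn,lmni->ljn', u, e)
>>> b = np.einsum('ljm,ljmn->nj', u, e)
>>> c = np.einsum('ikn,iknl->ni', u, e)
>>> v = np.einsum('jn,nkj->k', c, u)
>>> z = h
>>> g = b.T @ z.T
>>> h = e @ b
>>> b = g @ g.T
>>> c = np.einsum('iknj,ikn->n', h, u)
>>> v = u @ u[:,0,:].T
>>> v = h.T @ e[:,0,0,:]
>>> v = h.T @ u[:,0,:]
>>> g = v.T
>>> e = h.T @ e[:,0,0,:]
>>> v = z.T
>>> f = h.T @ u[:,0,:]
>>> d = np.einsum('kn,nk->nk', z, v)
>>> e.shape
(23, 3, 23, 11)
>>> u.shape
(7, 23, 3)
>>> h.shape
(7, 23, 3, 23)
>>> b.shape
(23, 23)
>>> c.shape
(3,)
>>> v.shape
(11, 31)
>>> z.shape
(31, 11)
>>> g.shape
(3, 23, 3, 23)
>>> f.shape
(23, 3, 23, 3)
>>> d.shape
(11, 31)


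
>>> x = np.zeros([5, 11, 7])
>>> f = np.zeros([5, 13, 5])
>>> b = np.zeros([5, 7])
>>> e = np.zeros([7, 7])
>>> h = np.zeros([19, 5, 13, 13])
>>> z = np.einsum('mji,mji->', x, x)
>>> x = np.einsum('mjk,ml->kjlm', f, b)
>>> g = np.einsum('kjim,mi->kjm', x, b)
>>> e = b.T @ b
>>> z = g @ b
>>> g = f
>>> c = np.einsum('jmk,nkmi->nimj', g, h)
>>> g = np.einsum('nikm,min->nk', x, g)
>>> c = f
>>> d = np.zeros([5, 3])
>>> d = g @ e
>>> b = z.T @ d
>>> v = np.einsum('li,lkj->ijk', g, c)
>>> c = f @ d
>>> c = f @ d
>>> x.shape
(5, 13, 7, 5)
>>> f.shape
(5, 13, 5)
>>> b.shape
(7, 13, 7)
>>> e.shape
(7, 7)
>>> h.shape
(19, 5, 13, 13)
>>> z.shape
(5, 13, 7)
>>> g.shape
(5, 7)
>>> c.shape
(5, 13, 7)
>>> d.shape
(5, 7)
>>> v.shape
(7, 5, 13)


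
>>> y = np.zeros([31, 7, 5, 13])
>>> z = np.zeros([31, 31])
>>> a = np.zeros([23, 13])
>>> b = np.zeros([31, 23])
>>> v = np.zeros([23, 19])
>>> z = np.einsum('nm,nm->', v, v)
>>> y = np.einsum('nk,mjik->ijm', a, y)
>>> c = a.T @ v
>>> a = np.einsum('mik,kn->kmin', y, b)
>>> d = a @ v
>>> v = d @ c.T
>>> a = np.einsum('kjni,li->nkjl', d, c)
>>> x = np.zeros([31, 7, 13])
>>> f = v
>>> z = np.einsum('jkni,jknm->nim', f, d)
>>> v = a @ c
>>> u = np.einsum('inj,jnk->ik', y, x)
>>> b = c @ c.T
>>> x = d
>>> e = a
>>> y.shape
(5, 7, 31)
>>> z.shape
(7, 13, 19)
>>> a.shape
(7, 31, 5, 13)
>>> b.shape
(13, 13)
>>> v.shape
(7, 31, 5, 19)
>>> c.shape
(13, 19)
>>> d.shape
(31, 5, 7, 19)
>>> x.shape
(31, 5, 7, 19)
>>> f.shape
(31, 5, 7, 13)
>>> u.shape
(5, 13)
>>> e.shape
(7, 31, 5, 13)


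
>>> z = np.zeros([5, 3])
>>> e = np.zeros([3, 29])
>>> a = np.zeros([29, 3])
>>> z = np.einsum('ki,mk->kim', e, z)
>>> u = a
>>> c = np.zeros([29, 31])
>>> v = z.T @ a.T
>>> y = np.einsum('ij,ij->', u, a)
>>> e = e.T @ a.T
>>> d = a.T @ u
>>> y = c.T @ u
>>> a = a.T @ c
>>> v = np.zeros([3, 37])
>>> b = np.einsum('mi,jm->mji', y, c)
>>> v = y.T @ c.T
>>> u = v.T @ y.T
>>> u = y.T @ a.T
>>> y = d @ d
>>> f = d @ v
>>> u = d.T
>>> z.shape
(3, 29, 5)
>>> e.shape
(29, 29)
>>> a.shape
(3, 31)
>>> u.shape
(3, 3)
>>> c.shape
(29, 31)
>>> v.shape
(3, 29)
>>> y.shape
(3, 3)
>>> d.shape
(3, 3)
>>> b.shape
(31, 29, 3)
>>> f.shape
(3, 29)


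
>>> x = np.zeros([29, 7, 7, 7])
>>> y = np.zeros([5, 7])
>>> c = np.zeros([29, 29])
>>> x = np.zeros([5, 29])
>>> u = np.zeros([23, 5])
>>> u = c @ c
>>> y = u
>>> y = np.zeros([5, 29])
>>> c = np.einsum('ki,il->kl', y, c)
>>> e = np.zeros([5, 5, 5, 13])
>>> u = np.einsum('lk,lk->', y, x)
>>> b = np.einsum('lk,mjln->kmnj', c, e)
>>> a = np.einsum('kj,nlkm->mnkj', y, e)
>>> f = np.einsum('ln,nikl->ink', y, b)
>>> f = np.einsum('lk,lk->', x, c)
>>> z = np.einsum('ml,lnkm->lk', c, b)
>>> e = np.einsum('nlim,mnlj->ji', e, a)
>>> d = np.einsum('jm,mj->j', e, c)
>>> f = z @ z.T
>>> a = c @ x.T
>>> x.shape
(5, 29)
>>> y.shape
(5, 29)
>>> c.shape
(5, 29)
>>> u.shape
()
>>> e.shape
(29, 5)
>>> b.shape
(29, 5, 13, 5)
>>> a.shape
(5, 5)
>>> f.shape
(29, 29)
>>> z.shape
(29, 13)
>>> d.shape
(29,)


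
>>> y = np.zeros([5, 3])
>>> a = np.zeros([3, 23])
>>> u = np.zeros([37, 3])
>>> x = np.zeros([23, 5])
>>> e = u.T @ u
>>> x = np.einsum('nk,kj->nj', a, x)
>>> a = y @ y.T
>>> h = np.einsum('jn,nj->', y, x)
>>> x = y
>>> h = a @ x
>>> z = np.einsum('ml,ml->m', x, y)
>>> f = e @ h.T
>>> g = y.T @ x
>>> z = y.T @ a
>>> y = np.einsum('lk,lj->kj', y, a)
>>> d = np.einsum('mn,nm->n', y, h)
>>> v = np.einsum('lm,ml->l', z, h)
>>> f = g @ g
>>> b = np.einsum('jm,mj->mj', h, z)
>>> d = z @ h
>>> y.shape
(3, 5)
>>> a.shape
(5, 5)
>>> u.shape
(37, 3)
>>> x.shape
(5, 3)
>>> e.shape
(3, 3)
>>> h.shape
(5, 3)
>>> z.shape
(3, 5)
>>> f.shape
(3, 3)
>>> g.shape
(3, 3)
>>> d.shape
(3, 3)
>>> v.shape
(3,)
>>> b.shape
(3, 5)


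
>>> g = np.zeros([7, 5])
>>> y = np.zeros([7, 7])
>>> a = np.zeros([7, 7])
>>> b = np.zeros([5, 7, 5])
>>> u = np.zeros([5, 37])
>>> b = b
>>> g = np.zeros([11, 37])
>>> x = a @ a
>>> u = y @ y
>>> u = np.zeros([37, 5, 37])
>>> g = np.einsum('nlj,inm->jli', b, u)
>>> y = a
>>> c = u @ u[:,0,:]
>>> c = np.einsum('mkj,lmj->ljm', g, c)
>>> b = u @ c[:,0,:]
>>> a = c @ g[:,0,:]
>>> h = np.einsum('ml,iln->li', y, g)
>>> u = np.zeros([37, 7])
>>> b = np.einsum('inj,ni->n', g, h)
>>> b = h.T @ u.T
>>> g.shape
(5, 7, 37)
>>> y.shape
(7, 7)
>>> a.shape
(37, 37, 37)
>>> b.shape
(5, 37)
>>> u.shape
(37, 7)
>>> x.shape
(7, 7)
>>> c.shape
(37, 37, 5)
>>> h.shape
(7, 5)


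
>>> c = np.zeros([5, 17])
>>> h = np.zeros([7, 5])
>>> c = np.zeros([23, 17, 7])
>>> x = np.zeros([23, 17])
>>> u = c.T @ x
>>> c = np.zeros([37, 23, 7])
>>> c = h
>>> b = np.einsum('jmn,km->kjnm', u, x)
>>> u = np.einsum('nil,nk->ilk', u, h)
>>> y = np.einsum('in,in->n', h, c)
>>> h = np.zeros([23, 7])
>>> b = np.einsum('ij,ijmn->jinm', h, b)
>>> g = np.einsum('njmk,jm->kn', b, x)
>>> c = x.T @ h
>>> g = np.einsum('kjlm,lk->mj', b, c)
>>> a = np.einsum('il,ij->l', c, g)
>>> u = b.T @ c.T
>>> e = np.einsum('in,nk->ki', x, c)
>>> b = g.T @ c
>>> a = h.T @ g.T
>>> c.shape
(17, 7)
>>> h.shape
(23, 7)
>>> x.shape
(23, 17)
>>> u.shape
(17, 17, 23, 17)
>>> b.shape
(23, 7)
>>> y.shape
(5,)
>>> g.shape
(17, 23)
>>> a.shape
(7, 17)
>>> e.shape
(7, 23)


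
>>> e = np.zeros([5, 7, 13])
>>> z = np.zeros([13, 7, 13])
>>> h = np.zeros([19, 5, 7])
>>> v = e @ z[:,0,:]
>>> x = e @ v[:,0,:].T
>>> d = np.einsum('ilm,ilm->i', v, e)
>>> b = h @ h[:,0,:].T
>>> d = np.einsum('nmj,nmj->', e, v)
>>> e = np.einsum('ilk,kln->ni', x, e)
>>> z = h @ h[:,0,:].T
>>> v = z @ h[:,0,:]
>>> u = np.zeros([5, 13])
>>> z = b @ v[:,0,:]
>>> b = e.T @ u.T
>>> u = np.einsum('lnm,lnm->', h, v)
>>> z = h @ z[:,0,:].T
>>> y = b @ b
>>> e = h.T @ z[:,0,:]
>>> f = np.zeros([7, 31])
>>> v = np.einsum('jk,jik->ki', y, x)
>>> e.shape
(7, 5, 19)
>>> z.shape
(19, 5, 19)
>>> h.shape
(19, 5, 7)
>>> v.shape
(5, 7)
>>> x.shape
(5, 7, 5)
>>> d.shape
()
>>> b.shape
(5, 5)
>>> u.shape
()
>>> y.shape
(5, 5)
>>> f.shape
(7, 31)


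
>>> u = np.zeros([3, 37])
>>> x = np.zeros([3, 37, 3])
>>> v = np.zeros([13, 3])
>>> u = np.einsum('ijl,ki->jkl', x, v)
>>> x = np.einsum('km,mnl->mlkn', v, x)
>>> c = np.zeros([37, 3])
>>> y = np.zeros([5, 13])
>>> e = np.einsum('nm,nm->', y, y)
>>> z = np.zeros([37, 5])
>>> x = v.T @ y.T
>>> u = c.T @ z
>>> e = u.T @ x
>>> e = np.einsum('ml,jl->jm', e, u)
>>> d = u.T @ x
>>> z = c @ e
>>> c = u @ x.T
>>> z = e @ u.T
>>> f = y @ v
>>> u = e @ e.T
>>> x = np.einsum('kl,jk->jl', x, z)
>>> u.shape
(3, 3)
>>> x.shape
(3, 5)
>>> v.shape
(13, 3)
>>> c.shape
(3, 3)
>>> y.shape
(5, 13)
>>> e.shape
(3, 5)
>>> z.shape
(3, 3)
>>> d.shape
(5, 5)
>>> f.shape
(5, 3)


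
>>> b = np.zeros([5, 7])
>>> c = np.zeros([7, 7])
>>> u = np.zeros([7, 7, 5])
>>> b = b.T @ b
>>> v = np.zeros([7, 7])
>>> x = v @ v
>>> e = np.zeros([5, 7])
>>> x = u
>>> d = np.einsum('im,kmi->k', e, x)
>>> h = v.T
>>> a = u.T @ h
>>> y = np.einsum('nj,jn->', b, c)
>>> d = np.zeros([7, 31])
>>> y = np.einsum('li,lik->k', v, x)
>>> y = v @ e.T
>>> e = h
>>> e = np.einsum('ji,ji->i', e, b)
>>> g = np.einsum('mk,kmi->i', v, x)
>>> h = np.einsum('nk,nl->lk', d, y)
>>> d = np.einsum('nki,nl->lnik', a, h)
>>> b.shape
(7, 7)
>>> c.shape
(7, 7)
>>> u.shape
(7, 7, 5)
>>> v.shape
(7, 7)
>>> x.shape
(7, 7, 5)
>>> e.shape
(7,)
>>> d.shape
(31, 5, 7, 7)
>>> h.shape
(5, 31)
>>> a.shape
(5, 7, 7)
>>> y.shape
(7, 5)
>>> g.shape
(5,)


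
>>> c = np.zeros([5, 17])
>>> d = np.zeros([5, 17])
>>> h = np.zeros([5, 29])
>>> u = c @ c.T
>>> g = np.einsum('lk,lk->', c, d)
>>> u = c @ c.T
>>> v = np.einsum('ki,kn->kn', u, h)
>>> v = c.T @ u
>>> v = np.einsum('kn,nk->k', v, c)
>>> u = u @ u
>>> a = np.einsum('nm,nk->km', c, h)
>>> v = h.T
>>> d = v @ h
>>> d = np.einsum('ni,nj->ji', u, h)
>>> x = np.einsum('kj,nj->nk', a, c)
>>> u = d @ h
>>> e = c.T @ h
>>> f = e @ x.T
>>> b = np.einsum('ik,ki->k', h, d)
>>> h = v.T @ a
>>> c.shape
(5, 17)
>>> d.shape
(29, 5)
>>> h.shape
(5, 17)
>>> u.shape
(29, 29)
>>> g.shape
()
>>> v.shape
(29, 5)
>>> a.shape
(29, 17)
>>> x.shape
(5, 29)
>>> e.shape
(17, 29)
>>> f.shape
(17, 5)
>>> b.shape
(29,)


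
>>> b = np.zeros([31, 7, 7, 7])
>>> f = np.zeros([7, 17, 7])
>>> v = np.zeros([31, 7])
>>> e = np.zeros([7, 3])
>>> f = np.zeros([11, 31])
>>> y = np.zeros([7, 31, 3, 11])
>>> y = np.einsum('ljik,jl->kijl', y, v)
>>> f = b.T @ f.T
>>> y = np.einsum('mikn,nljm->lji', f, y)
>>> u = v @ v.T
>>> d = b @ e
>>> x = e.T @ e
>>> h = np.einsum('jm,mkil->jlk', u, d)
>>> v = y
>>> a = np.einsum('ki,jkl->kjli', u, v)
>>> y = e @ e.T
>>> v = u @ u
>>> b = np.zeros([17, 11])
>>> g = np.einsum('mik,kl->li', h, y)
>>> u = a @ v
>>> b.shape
(17, 11)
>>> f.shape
(7, 7, 7, 11)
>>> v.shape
(31, 31)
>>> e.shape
(7, 3)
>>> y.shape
(7, 7)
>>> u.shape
(31, 3, 7, 31)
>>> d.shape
(31, 7, 7, 3)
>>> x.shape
(3, 3)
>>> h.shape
(31, 3, 7)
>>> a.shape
(31, 3, 7, 31)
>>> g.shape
(7, 3)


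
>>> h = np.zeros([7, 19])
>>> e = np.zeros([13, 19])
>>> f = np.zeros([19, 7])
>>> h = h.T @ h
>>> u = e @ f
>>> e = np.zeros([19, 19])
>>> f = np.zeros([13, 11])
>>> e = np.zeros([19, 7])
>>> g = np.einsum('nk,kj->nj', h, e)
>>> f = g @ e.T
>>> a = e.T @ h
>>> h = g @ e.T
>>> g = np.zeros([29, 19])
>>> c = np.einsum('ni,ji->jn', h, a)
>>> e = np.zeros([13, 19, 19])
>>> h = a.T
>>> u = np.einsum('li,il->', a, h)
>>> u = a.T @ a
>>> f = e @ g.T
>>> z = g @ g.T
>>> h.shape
(19, 7)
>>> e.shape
(13, 19, 19)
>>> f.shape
(13, 19, 29)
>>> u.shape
(19, 19)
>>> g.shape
(29, 19)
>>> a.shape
(7, 19)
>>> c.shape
(7, 19)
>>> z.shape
(29, 29)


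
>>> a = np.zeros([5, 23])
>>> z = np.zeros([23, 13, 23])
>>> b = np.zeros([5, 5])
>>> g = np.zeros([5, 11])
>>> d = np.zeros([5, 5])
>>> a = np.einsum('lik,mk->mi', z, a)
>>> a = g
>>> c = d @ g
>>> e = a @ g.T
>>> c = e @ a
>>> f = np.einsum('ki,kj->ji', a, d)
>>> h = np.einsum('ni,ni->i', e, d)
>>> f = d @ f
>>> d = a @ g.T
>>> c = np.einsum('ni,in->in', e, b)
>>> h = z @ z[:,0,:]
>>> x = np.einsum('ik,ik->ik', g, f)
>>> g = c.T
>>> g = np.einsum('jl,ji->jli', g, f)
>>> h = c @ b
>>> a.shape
(5, 11)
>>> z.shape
(23, 13, 23)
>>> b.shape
(5, 5)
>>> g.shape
(5, 5, 11)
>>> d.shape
(5, 5)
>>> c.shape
(5, 5)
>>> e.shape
(5, 5)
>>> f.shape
(5, 11)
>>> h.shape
(5, 5)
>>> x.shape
(5, 11)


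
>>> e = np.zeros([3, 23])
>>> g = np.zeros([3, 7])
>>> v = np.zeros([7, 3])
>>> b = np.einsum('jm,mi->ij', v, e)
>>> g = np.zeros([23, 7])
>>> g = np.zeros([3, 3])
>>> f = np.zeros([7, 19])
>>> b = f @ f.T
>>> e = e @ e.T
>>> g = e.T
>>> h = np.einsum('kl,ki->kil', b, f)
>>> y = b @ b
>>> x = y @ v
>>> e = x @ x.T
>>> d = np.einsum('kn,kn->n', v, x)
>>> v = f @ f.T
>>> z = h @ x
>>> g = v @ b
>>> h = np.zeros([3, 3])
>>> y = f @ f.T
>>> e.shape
(7, 7)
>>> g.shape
(7, 7)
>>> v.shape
(7, 7)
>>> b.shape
(7, 7)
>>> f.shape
(7, 19)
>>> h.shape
(3, 3)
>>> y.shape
(7, 7)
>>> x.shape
(7, 3)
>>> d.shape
(3,)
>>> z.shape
(7, 19, 3)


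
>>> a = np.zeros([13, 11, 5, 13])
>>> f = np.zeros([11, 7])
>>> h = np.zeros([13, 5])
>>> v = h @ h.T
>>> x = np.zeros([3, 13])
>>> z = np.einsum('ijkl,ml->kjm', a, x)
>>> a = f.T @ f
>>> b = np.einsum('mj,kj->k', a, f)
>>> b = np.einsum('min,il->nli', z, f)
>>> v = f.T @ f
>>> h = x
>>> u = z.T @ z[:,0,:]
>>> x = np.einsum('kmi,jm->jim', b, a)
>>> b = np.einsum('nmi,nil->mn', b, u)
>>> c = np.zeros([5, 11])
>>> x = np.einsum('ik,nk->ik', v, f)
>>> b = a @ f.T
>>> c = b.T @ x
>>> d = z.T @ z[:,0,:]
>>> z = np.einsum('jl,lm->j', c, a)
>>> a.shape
(7, 7)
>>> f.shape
(11, 7)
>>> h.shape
(3, 13)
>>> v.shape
(7, 7)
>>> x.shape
(7, 7)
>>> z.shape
(11,)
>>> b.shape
(7, 11)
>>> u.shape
(3, 11, 3)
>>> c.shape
(11, 7)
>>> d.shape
(3, 11, 3)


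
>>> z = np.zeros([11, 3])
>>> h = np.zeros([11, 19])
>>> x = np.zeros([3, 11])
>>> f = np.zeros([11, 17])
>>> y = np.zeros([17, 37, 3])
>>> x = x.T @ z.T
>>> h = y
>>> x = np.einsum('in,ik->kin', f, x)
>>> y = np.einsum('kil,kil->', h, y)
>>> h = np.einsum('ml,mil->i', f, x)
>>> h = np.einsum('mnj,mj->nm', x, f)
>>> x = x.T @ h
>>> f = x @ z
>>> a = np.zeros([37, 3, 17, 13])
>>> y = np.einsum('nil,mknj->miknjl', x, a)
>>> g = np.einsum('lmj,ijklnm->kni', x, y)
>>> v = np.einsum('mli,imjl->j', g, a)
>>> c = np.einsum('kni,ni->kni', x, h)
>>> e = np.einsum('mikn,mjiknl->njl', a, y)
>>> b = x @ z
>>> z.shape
(11, 3)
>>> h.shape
(11, 11)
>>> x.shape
(17, 11, 11)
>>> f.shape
(17, 11, 3)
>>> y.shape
(37, 11, 3, 17, 13, 11)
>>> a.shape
(37, 3, 17, 13)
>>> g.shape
(3, 13, 37)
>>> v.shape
(17,)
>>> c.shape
(17, 11, 11)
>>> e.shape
(13, 11, 11)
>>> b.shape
(17, 11, 3)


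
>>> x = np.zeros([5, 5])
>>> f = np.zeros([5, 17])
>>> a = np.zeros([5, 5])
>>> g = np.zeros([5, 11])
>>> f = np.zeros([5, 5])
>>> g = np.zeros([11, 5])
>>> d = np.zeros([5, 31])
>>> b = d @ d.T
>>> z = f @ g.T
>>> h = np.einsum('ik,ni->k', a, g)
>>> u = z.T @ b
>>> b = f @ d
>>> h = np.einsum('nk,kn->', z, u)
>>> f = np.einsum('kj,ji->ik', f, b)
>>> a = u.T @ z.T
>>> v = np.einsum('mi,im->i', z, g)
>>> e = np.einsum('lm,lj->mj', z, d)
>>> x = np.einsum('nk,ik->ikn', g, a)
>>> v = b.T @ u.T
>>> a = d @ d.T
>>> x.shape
(5, 5, 11)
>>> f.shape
(31, 5)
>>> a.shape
(5, 5)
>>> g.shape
(11, 5)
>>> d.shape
(5, 31)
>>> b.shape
(5, 31)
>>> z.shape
(5, 11)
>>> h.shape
()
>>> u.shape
(11, 5)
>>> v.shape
(31, 11)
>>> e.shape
(11, 31)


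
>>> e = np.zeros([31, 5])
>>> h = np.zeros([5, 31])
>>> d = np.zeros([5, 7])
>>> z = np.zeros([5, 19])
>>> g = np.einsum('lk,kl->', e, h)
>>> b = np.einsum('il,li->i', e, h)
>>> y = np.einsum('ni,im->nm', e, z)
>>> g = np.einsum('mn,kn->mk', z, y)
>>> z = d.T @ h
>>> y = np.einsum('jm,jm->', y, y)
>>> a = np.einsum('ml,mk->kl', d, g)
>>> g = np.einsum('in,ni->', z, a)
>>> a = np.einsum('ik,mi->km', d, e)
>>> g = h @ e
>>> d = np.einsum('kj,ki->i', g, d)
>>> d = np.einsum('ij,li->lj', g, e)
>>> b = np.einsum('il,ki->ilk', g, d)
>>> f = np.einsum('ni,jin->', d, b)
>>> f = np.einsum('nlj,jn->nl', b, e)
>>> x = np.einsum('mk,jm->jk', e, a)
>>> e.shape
(31, 5)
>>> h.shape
(5, 31)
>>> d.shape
(31, 5)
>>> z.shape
(7, 31)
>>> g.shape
(5, 5)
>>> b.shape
(5, 5, 31)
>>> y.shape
()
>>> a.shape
(7, 31)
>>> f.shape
(5, 5)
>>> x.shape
(7, 5)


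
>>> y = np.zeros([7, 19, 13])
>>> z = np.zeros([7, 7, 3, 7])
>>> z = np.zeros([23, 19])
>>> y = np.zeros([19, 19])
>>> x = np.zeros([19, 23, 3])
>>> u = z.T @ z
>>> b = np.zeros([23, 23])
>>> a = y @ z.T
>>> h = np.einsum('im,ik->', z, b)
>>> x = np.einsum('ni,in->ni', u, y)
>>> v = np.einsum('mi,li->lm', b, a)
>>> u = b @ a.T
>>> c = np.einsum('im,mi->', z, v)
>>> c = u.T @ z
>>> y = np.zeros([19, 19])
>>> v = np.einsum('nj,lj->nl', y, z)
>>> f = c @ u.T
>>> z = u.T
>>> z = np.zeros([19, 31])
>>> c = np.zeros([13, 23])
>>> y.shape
(19, 19)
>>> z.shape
(19, 31)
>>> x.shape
(19, 19)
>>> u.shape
(23, 19)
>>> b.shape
(23, 23)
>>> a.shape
(19, 23)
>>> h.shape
()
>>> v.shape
(19, 23)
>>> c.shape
(13, 23)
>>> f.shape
(19, 23)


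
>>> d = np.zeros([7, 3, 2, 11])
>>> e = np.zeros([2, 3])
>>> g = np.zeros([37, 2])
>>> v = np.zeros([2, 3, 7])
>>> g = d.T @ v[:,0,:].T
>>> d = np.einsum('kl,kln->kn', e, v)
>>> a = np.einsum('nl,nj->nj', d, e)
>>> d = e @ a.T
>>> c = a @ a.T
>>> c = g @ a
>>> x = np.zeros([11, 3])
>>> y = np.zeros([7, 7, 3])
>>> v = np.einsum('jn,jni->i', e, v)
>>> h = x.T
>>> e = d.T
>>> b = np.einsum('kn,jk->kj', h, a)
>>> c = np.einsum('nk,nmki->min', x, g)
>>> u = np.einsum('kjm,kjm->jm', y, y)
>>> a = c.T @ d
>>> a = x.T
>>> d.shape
(2, 2)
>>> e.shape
(2, 2)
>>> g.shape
(11, 2, 3, 2)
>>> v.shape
(7,)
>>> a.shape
(3, 11)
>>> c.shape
(2, 2, 11)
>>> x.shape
(11, 3)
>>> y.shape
(7, 7, 3)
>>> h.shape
(3, 11)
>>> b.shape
(3, 2)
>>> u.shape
(7, 3)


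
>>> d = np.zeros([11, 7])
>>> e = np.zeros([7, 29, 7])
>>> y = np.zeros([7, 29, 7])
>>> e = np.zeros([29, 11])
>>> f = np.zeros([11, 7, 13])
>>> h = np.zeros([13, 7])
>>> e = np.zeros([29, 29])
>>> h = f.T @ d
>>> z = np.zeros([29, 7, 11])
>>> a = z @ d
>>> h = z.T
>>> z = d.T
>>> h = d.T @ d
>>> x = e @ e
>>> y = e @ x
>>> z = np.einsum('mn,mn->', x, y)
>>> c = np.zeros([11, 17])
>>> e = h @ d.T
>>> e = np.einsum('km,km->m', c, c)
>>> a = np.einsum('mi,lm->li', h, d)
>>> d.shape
(11, 7)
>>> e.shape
(17,)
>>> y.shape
(29, 29)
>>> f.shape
(11, 7, 13)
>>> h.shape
(7, 7)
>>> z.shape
()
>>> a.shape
(11, 7)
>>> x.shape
(29, 29)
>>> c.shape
(11, 17)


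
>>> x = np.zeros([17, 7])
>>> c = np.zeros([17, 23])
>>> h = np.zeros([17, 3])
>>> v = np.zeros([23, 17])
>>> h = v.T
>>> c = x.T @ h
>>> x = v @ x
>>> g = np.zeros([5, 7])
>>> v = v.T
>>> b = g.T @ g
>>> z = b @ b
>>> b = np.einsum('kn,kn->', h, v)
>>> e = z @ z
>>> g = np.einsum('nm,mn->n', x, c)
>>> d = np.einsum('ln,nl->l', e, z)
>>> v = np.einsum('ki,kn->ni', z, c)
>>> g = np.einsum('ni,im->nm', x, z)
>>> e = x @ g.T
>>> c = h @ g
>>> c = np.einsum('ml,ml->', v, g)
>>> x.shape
(23, 7)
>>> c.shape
()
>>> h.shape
(17, 23)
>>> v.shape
(23, 7)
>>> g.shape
(23, 7)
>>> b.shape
()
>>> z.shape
(7, 7)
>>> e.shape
(23, 23)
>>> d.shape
(7,)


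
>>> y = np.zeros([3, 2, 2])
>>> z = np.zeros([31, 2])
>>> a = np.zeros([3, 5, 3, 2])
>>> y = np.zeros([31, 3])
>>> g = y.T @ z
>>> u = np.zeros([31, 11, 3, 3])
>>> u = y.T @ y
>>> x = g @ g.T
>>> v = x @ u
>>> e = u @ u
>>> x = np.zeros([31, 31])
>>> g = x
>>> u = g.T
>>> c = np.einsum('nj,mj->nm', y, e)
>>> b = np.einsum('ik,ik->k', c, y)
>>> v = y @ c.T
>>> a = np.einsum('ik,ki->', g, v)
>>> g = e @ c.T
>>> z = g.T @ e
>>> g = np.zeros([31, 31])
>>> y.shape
(31, 3)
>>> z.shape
(31, 3)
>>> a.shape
()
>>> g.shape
(31, 31)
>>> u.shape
(31, 31)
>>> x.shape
(31, 31)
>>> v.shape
(31, 31)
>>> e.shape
(3, 3)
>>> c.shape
(31, 3)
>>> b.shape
(3,)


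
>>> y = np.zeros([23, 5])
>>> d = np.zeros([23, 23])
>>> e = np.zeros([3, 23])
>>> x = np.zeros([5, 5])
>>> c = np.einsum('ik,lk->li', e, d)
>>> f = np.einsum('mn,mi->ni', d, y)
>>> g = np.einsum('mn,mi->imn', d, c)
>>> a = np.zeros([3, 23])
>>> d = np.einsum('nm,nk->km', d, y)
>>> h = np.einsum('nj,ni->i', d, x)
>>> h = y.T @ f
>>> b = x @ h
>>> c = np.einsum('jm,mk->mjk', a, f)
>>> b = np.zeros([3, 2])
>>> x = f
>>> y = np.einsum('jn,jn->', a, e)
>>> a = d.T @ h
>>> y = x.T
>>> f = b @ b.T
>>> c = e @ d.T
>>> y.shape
(5, 23)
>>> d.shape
(5, 23)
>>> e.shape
(3, 23)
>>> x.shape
(23, 5)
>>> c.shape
(3, 5)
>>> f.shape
(3, 3)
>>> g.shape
(3, 23, 23)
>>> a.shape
(23, 5)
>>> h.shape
(5, 5)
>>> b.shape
(3, 2)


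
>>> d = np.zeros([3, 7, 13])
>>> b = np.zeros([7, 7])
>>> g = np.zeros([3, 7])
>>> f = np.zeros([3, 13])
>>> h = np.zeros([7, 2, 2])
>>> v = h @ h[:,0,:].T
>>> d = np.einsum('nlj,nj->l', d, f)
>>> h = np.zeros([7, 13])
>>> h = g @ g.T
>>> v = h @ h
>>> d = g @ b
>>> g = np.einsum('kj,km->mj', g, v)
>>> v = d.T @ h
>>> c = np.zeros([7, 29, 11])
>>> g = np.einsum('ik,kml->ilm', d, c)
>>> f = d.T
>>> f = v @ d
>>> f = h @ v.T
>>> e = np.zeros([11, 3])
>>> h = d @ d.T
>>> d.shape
(3, 7)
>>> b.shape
(7, 7)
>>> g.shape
(3, 11, 29)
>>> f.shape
(3, 7)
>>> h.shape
(3, 3)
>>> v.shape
(7, 3)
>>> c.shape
(7, 29, 11)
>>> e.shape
(11, 3)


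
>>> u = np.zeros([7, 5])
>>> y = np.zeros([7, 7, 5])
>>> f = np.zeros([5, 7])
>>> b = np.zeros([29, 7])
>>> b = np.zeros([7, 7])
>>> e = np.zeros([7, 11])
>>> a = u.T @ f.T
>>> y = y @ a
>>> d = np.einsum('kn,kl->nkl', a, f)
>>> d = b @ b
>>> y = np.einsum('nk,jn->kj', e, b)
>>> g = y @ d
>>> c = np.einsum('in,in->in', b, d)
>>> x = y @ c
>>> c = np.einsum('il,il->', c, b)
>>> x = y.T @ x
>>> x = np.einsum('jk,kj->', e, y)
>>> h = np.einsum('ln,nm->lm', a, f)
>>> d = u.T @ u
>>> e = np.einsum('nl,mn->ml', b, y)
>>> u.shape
(7, 5)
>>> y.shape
(11, 7)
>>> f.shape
(5, 7)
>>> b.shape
(7, 7)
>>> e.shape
(11, 7)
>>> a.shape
(5, 5)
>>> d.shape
(5, 5)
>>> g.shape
(11, 7)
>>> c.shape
()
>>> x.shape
()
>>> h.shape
(5, 7)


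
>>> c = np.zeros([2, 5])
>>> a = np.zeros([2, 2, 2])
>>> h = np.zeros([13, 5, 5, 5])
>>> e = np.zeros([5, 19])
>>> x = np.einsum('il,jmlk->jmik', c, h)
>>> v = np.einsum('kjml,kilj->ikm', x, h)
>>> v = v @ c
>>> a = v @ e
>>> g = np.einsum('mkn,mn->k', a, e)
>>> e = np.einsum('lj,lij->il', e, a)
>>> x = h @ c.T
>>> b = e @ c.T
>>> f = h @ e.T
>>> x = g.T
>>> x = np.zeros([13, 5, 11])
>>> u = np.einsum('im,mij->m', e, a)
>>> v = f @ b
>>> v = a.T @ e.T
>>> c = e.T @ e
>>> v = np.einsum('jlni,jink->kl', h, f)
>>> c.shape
(5, 5)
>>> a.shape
(5, 13, 19)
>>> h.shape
(13, 5, 5, 5)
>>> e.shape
(13, 5)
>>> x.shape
(13, 5, 11)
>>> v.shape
(13, 5)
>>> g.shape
(13,)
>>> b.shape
(13, 2)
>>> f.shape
(13, 5, 5, 13)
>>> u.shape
(5,)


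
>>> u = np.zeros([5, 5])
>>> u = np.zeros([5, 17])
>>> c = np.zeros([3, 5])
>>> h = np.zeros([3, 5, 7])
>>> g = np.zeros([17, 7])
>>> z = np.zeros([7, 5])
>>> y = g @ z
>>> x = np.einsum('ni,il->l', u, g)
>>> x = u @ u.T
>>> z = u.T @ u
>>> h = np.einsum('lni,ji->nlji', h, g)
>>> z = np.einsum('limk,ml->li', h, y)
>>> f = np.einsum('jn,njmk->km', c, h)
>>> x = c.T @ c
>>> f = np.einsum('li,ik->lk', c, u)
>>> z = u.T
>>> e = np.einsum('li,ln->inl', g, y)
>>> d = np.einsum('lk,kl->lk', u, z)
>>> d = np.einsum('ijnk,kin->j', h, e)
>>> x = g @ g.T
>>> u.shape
(5, 17)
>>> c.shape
(3, 5)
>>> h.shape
(5, 3, 17, 7)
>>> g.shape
(17, 7)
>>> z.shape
(17, 5)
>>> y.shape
(17, 5)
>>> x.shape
(17, 17)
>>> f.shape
(3, 17)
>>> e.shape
(7, 5, 17)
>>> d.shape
(3,)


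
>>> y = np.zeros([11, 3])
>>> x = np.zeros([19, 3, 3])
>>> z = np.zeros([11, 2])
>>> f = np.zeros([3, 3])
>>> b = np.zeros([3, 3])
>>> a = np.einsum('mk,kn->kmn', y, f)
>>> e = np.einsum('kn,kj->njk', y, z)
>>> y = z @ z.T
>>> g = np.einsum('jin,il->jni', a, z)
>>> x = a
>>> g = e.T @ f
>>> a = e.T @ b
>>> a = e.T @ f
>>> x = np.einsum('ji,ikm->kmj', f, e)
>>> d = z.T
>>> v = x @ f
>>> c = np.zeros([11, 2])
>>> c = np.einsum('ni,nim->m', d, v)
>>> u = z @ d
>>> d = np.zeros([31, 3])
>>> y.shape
(11, 11)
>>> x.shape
(2, 11, 3)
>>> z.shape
(11, 2)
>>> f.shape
(3, 3)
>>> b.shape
(3, 3)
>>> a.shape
(11, 2, 3)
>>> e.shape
(3, 2, 11)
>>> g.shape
(11, 2, 3)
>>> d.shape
(31, 3)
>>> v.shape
(2, 11, 3)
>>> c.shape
(3,)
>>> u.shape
(11, 11)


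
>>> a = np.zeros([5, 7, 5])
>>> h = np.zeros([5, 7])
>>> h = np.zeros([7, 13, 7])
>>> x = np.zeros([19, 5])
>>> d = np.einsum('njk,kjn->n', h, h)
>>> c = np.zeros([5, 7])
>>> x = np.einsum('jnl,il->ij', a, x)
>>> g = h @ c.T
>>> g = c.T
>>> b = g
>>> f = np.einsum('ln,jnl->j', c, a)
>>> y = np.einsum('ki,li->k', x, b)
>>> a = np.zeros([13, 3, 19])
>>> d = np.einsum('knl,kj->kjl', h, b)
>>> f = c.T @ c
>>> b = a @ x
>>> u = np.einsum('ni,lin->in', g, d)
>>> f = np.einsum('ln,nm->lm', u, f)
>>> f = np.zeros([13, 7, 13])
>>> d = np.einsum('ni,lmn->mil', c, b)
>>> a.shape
(13, 3, 19)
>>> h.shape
(7, 13, 7)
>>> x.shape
(19, 5)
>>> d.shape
(3, 7, 13)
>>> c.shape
(5, 7)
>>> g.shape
(7, 5)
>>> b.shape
(13, 3, 5)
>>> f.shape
(13, 7, 13)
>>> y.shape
(19,)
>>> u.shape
(5, 7)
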